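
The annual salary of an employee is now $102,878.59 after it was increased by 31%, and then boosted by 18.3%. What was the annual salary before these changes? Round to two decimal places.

$66,384.85

The overall multiplier applied was 1.31 × 1.183 = 1.54973.
So the original annual salary was $102,878.59 ÷ 1.54973 ≈ $66,384.85.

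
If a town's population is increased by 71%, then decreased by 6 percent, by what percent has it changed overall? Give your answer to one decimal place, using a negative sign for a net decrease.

60.7%

A 71% increase multiplies by 1.71.
Then a 6% decrease: 1.71 × 0.94 = 1.6074.
Overall factor 1.6074, i.e. 60.7%.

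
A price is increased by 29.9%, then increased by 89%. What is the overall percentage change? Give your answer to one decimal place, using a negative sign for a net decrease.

The combined multiplier is 1.299 × 1.89 = 2.45511.
That corresponds to an increase of 145.5%.

145.5%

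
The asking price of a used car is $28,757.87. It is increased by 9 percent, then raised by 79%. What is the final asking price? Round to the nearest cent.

$56,109.48

9% increase: $28,757.87 × 1.09 = $31346.0783.
79% increase: $31346.0783 × 1.79 = $56109.480157 ≈ $56,109.48.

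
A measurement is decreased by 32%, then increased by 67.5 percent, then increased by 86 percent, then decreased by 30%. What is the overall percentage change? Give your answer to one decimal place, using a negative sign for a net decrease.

A 32% decrease multiplies by 0.68.
Then a 67.5% increase: 0.68 × 1.675 = 1.139.
Then an 86% increase: 1.139 × 1.86 = 2.11854.
Then a 30% decrease: 2.11854 × 0.7 = 1.482978.
Overall factor 1.482978, i.e. 48.3%.

48.3%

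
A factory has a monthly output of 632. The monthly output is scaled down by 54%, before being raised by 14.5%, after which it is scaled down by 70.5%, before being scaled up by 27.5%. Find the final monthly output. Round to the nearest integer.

125

Each change multiplies by a factor: 0.46 × 1.145 × 0.295 × 1.275 = 0.1981050375.
632 × 0.1981050375 = 125.2023837 ≈ 125.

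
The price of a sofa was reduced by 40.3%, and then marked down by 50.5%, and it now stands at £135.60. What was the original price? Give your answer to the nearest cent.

£458.86

Undoing the 50.5% decrease: £135.60 ÷ 0.495 ≈ £273.939394.
Undoing the 40.3% decrease: £273.939394 ÷ 0.597 ≈ £458.86.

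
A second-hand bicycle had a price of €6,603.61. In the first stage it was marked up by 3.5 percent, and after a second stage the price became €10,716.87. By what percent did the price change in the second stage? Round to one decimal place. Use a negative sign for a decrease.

56.8%

After the first stage: €6,603.61 × 1.035 = €6834.73635.
Second-stage multiplier: €10,716.87 ÷ €6834.73635 ≈ 1.568.
That is a change of 56.8%.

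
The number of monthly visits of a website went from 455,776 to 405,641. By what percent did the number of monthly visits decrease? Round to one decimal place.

Change: 405,641 − 455,776 = -50,135.
Relative to the original: -50,135 ÷ 455,776 ≈ -11.0%.
So the number of monthly visits decreased by 11.0%.

11.0%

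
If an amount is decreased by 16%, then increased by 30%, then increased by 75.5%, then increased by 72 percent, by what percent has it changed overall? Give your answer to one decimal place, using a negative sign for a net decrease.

A 16% decrease multiplies by 0.84.
Then a 30% increase: 0.84 × 1.3 = 1.092.
Then a 75.5% increase: 1.092 × 1.755 = 1.91646.
Then a 72% increase: 1.91646 × 1.72 = 3.2963112.
Overall factor 3.2963112, i.e. 229.6%.

229.6%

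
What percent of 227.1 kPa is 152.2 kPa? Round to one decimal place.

152.2 kPa ÷ 227.1 kPa ≈ 67.0%.

67.0%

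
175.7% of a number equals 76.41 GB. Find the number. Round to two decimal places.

43.49 GB

76.41 GB ÷ 1.757 ≈ 43.49 GB.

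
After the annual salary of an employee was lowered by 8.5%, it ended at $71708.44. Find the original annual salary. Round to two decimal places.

The overall multiplier applied was 0.915.
So the original annual salary was $71708.44 ÷ 0.915 ≈ $78369.88.

$78369.88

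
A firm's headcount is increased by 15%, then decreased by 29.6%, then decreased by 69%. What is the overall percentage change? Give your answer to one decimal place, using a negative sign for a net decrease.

-74.9%

A 15% increase multiplies by 1.15.
Then a 29.6% decrease: 1.15 × 0.704 = 0.8096.
Then a 69% decrease: 0.8096 × 0.31 = 0.250976.
Overall factor 0.250976, i.e. -74.9%.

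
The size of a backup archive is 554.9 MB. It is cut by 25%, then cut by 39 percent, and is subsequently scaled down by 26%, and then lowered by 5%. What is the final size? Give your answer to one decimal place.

Apply the 25% decrease: 554.9 × 0.75 = 416.175.
Apply the 39% decrease: 416.175 × 0.61 = 253.86675.
26% decrease: 253.86675 × 0.74 = 187.861395.
After the 5% decrease: 187.861395 × 0.95 = 178.46832525 ≈ 178.5.

178.5 MB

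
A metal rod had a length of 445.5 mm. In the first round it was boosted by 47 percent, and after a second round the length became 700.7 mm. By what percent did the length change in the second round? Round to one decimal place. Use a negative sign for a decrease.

After the first round: 445.5 × 1.47 = 654.885.
Second-round multiplier: 700.7 ÷ 654.885 ≈ 1.06996.
That is a change of 7.0%.

7.0%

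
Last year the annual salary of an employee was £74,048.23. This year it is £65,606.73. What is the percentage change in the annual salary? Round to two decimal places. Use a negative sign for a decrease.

Change: £65,606.73 − £74,048.23 = -£8,441.50.
Relative to the original: -£8,441.50 ÷ £74,048.23 ≈ -11.40%.

-11.40%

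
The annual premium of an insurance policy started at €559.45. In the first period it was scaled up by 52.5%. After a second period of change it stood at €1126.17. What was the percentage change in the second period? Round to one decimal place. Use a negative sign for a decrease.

After the first period: €559.45 × 1.525 = €853.16125.
Second-period multiplier: €1126.17 ÷ €853.16125 ≈ 1.32.
That is a change of 32.0%.

32.0%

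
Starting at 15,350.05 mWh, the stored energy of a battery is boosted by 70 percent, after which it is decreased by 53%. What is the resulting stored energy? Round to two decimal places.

12,264.69 mWh

Each change multiplies by a factor: 1.7 × 0.47 = 0.799.
15,350.05 × 0.799 = 12264.68995 ≈ 12,264.69.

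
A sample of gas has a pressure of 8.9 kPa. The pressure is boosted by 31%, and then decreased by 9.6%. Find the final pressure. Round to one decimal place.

10.5 kPa

Each change multiplies by a factor: 1.31 × 0.904 = 1.18424.
8.9 × 1.18424 = 10.539736 ≈ 10.5.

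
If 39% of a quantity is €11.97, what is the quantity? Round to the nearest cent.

€11.97 ÷ 0.39 ≈ €30.69.

€30.69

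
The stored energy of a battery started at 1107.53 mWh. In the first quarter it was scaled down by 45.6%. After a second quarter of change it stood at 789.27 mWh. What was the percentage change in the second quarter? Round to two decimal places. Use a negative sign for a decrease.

After the first quarter: 1107.53 × 0.544 = 602.49632.
Second-quarter multiplier: 789.27 ÷ 602.49632 ≈ 1.31.
That is a change of 31.00%.

31.00%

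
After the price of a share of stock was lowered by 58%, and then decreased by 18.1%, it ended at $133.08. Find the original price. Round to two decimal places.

Undoing the 18.1% decrease: $133.08 ÷ 0.819 ≈ $162.490842.
Undoing the 58% decrease: $162.490842 ÷ 0.42 ≈ $386.88.

$386.88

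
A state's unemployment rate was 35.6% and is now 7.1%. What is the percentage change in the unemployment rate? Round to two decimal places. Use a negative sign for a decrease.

The change is 7.1 − 35.6 = -28.5 percentage points.
Relative to the original 35.6%, that is -28.5 ÷ 35.6 ≈ -80.06%.

-80.06%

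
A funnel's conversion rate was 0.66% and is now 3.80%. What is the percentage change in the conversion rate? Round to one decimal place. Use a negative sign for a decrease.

The change is 3.80 − 0.66 = 3.14 percentage points.
Relative to the original 0.66%, that is 3.14 ÷ 0.66 ≈ 475.8%.

475.8%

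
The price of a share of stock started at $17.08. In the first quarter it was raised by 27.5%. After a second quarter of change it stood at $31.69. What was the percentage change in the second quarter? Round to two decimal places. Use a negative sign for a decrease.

After the first quarter: $17.08 × 1.275 = $21.777.
Second-quarter multiplier: $31.69 ÷ $21.777 ≈ 1.455205.
That is a change of 45.52%.

45.52%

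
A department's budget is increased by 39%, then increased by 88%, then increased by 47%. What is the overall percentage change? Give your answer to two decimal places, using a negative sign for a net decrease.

284.14%

A 39% increase multiplies by 1.39.
Then an 88% increase: 1.39 × 1.88 = 2.6132.
Then a 47% increase: 2.6132 × 1.47 = 3.841404.
Overall factor 3.841404, i.e. 284.14%.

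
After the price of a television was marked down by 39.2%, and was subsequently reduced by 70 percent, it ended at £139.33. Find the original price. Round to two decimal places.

The overall multiplier applied was 0.608 × 0.3 = 0.1824.
So the original price was £139.33 ÷ 0.1824 ≈ £763.87.

£763.87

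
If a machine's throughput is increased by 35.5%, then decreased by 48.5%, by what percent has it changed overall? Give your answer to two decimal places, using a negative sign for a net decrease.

-30.22%

A 35.5% increase multiplies by 1.355.
Then a 48.5% decrease: 1.355 × 0.515 = 0.697825.
Overall factor 0.697825, i.e. -30.22%.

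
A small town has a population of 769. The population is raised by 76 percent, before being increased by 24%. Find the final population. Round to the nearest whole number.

1678

76% increase: 769 × 1.76 = 1353.44.
Apply the 24% increase: 1353.44 × 1.24 = 1678.2656 ≈ 1678.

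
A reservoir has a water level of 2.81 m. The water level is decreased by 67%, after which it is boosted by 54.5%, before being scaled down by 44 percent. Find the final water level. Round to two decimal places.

0.80 m

67% decrease: 2.81 × 0.33 = 0.9273.
After the 54.5% increase: 0.9273 × 1.545 = 1.4326785.
After the 44% decrease: 1.4326785 × 0.56 = 0.80229996 ≈ 0.80.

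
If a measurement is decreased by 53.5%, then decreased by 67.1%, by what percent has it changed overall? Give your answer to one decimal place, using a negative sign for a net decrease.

-84.7%

A 53.5% decrease multiplies by 0.465.
Then a 67.1% decrease: 0.465 × 0.329 = 0.152985.
Overall factor 0.152985, i.e. -84.7%.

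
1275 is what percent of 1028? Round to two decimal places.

124.03%

1275 ÷ 1028 ≈ 124.03%.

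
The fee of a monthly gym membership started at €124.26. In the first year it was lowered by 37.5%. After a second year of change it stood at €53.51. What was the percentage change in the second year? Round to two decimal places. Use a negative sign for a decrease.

-31.10%

After the first year: €124.26 × 0.625 = €77.6625.
Second-year multiplier: €53.51 ÷ €77.6625 ≈ 0.689007.
That is a change of -31.10%.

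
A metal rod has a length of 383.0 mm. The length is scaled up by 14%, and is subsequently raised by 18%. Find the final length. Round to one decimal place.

515.2 mm

Each change multiplies by a factor: 1.14 × 1.18 = 1.3452.
383.0 × 1.3452 = 515.2116 ≈ 515.2.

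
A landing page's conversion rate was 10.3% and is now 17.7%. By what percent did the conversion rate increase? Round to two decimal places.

The change is 17.7 − 10.3 = 7.4 percentage points.
Relative to the original 10.3%, that is 7.4 ÷ 10.3 ≈ 71.84%.
So the conversion rate rose by 71.84%.

71.84%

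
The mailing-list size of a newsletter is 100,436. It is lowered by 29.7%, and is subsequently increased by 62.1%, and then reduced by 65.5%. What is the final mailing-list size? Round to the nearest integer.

39,486

29.7% decrease: 100,436 × 0.703 = 70606.508.
Apply the 62.1% increase: 70606.508 × 1.621 = 114453.149468.
After the 65.5% decrease: 114453.149468 × 0.345 = 39486.33656646 ≈ 39,486.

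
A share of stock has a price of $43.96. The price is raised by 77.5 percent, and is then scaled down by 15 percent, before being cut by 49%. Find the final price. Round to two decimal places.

$33.83

Apply the 77.5% increase: $43.96 × 1.775 = $78.029.
After the 15% decrease: $78.029 × 0.85 = $66.32465.
Apply the 49% decrease: $66.32465 × 0.51 = $33.8255715 ≈ $33.83.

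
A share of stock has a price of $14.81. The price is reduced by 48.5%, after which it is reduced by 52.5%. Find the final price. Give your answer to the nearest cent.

$3.62

48.5% decrease: $14.81 × 0.515 = $7.62715.
52.5% decrease: $7.62715 × 0.475 = $3.62289625 ≈ $3.62.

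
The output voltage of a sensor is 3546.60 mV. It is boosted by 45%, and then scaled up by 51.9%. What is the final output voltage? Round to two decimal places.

Apply the 45% increase: 3546.60 × 1.45 = 5142.57.
Apply the 51.9% increase: 5142.57 × 1.519 = 7811.56383 ≈ 7811.56.

7811.56 mV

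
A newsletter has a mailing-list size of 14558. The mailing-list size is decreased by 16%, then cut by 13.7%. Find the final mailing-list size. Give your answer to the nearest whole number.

10553

Each change multiplies by a factor: 0.84 × 0.863 = 0.72492.
14558 × 0.72492 = 10553.38536 ≈ 10553.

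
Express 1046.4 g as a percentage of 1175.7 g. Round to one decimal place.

89.0%

1046.4 g ÷ 1175.7 g ≈ 89.0%.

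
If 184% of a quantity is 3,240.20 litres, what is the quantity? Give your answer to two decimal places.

1,760.98 litres

3,240.20 litres ÷ 1.84 ≈ 1,760.98 litres.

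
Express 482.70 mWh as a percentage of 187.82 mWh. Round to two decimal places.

257.00%

482.70 mWh ÷ 187.82 mWh ≈ 257.00%.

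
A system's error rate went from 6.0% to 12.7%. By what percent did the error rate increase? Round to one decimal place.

The change is 12.7 − 6.0 = 6.7 percentage points.
Relative to the original 6.0%, that is 6.7 ÷ 6.0 ≈ 111.7%.
So the error rate rose by 111.7%.

111.7%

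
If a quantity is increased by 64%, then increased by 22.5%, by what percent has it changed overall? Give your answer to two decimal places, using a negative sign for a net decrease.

A 64% increase multiplies by 1.64.
Then a 22.5% increase: 1.64 × 1.225 = 2.009.
Overall factor 2.009, i.e. 100.90%.

100.90%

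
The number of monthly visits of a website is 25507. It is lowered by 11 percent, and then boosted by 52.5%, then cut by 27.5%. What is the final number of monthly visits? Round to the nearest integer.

11% decrease: 25507 × 0.89 = 22701.23.
Apply the 52.5% increase: 22701.23 × 1.525 = 34619.37575.
After the 27.5% decrease: 34619.37575 × 0.725 = 25099.04741875 ≈ 25099.

25099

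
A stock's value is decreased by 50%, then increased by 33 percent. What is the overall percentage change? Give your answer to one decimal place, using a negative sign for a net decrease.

The combined multiplier is 0.5 × 1.33 = 0.665.
That corresponds to a decrease of 33.5%.

-33.5%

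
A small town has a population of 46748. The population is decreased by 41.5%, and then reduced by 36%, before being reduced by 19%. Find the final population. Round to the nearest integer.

41.5% decrease: 46748 × 0.585 = 27347.58.
36% decrease: 27347.58 × 0.64 = 17502.4512.
After the 19% decrease: 17502.4512 × 0.81 = 14176.985472 ≈ 14177.

14177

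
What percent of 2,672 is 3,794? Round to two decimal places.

141.99%

3,794 ÷ 2,672 ≈ 141.99%.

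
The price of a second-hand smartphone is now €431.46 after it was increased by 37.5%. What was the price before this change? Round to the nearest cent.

The overall multiplier applied was 1.375.
So the original price was €431.46 ÷ 1.375 ≈ €313.79.

€313.79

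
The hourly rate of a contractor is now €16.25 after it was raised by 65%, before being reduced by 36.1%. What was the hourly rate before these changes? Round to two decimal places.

Undoing the 36.1% decrease: €16.25 ÷ 0.639 ≈ €25.43036.
Undoing the 65% increase: €25.43036 ÷ 1.65 ≈ €15.41.

€15.41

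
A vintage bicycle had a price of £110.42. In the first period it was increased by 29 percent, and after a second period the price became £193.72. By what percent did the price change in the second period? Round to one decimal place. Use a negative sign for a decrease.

After the first period: £110.42 × 1.29 = £142.4418.
Second-period multiplier: £193.72 ÷ £142.4418 ≈ 1.35999.
That is a change of 36.0%.

36.0%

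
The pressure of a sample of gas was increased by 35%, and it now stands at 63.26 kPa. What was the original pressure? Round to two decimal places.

46.86 kPa

The overall multiplier applied was 1.35.
So the original pressure was 63.26 ÷ 1.35 ≈ 46.86 kPa.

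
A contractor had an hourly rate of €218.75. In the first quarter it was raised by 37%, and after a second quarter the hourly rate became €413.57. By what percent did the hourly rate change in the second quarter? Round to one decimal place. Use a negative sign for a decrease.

38.0%

After the first quarter: €218.75 × 1.37 = €299.6875.
Second-quarter multiplier: €413.57 ÷ €299.6875 ≈ 1.38.
That is a change of 38.0%.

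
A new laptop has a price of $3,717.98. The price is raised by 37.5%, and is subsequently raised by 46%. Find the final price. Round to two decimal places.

$7,463.84

Each change multiplies by a factor: 1.375 × 1.46 = 2.0075.
$3,717.98 × 2.0075 = $7463.84485 ≈ $7,463.84.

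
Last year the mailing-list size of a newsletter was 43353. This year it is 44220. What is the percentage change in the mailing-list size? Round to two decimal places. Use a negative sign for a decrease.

2.00%

Change: 44220 − 43353 = 867.
Relative to the original: 867 ÷ 43353 ≈ 2.00%.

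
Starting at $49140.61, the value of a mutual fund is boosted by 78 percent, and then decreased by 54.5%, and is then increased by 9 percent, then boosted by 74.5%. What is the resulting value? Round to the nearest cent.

Each change multiplies by a factor: 1.78 × 0.455 × 1.09 × 1.745 = 1.540470295.
$49140.61 × 1.540470295 = $75699.64998317995 ≈ $75699.65.

$75699.65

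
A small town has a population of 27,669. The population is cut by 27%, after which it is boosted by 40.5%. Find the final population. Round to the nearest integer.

After the 27% decrease: 27,669 × 0.73 = 20198.37.
40.5% increase: 20198.37 × 1.405 = 28378.70985 ≈ 28,379.

28,379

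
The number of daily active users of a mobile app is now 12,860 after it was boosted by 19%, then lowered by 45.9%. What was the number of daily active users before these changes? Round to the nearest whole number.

19,975

The overall multiplier applied was 1.19 × 0.541 = 0.64379.
So the original number of daily active users was 12,860 ÷ 0.64379 ≈ 19,975.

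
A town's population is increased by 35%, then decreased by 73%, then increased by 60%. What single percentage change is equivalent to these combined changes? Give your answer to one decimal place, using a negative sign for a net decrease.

The combined multiplier is 1.35 × 0.27 × 1.6 = 0.5832.
That corresponds to a decrease of 41.7%.

-41.7%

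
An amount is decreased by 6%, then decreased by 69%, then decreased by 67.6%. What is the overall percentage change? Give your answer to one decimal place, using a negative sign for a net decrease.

-90.6%

A 6% decrease multiplies by 0.94.
Then a 69% decrease: 0.94 × 0.31 = 0.2914.
Then a 67.6% decrease: 0.2914 × 0.324 = 0.0944136.
Overall factor 0.0944136, i.e. -90.6%.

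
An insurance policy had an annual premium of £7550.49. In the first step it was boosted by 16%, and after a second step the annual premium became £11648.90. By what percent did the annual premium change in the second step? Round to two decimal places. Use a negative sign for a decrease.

33.00%

After the first step: £7550.49 × 1.16 = £8758.5684.
Second-step multiplier: £11648.90 ÷ £8758.5684 ≈ 1.33.
That is a change of 33.00%.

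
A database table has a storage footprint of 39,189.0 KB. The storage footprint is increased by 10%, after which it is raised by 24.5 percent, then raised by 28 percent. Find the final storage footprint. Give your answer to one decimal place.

Each change multiplies by a factor: 1.1 × 1.245 × 1.28 = 1.75296.
39,189.0 × 1.75296 = 68696.74944 ≈ 68,696.7.

68,696.7 KB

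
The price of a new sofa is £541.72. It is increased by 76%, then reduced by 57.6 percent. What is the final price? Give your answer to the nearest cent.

Apply the 76% increase: £541.72 × 1.76 = £953.4272.
After the 57.6% decrease: £953.4272 × 0.424 = £404.2531328 ≈ £404.25.

£404.25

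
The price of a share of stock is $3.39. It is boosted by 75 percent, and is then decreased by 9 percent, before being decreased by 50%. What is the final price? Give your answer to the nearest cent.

$2.70

Apply the 75% increase: $3.39 × 1.75 = $5.9325.
After the 9% decrease: $5.9325 × 0.91 = $5.398575.
50% decrease: $5.398575 × 0.5 = $2.6992875 ≈ $2.70.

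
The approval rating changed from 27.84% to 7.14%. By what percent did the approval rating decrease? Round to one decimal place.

The change is 7.14 − 27.84 = -20.70 percentage points.
Relative to the original 27.84%, that is -20.70 ÷ 27.84 ≈ -74.4%.
So the approval rating fell by 74.4%.

74.4%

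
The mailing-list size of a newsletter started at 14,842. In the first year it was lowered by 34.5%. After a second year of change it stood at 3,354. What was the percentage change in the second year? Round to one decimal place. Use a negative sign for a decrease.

-65.5%

After the first year: 14,842 × 0.655 = 9721.51.
Second-year multiplier: 3,354 ÷ 9721.51 ≈ 0.34501.
That is a change of -65.5%.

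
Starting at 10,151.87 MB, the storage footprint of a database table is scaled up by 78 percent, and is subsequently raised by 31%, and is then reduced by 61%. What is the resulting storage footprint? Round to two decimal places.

78% increase: 10,151.87 × 1.78 = 18070.3286.
31% increase: 18070.3286 × 1.31 = 23672.130466.
Apply the 61% decrease: 23672.130466 × 0.39 = 9232.13088174 ≈ 9,232.13.

9,232.13 MB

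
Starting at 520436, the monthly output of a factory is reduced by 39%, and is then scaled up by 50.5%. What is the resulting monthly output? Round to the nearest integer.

Apply the 39% decrease: 520436 × 0.61 = 317465.96.
After the 50.5% increase: 317465.96 × 1.505 = 477786.2698 ≈ 477786.

477786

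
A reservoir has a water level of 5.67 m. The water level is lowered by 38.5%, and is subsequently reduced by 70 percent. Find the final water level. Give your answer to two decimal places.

After the 38.5% decrease: 5.67 × 0.615 = 3.48705.
After the 70% decrease: 3.48705 × 0.3 = 1.046115 ≈ 1.05.

1.05 m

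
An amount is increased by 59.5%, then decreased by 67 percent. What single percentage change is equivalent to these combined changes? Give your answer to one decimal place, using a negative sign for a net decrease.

-47.4%

A 59.5% increase multiplies by 1.595.
Then a 67% decrease: 1.595 × 0.33 = 0.52635.
Overall factor 0.52635, i.e. -47.4%.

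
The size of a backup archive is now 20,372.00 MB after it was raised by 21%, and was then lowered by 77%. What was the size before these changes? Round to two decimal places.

Undoing the 77% decrease: 20,372.00 ÷ 0.23 ≈ 88573.913043.
Undoing the 21% increase: 88573.913043 ÷ 1.21 ≈ 73,201.58 MB.

73,201.58 MB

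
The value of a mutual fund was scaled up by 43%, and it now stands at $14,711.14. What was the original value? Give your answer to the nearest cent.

$10,287.51

The overall multiplier applied was 1.43.
So the original value was $14,711.14 ÷ 1.43 ≈ $10,287.51.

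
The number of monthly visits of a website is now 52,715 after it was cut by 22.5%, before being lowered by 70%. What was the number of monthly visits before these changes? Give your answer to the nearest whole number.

The overall multiplier applied was 0.775 × 0.3 = 0.2325.
So the original number of monthly visits was 52,715 ÷ 0.2325 ≈ 226,731.

226,731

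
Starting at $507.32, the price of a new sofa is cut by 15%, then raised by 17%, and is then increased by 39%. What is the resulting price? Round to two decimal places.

Apply the 15% decrease: $507.32 × 0.85 = $431.222.
17% increase: $431.222 × 1.17 = $504.52974.
39% increase: $504.52974 × 1.39 = $701.2963386 ≈ $701.30.

$701.30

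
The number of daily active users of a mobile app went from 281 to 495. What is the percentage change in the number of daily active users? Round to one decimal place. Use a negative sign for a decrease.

76.2%

Change: 495 − 281 = 214.
Relative to the original: 214 ÷ 281 ≈ 76.2%.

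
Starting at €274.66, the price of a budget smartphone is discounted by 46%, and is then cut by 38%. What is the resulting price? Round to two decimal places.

€91.96

Each change multiplies by a factor: 0.54 × 0.62 = 0.3348.
€274.66 × 0.3348 = €91.956168 ≈ €91.96.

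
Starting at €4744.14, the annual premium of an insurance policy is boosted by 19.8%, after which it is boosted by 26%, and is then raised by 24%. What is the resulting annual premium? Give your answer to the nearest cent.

After the 19.8% increase: €4744.14 × 1.198 = €5683.47972.
Apply the 26% increase: €5683.47972 × 1.26 = €7161.1844472.
After the 24% increase: €7161.1844472 × 1.24 = €8879.868714528 ≈ €8879.87.

€8879.87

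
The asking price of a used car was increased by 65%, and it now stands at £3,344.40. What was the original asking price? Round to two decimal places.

£2,026.91

The overall multiplier applied was 1.65.
So the original asking price was £3,344.40 ÷ 1.65 ≈ £2,026.91.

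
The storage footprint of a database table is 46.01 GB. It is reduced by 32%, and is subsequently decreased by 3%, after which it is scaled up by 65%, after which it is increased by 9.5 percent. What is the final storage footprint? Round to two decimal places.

54.83 GB

Each change multiplies by a factor: 0.68 × 0.97 × 1.65 × 1.095 = 1.1917323.
46.01 × 1.1917323 = 54.831603123 ≈ 54.83.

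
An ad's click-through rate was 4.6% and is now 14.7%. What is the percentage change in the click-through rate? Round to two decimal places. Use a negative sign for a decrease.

The change is 14.7 − 4.6 = 10.1 percentage points.
Relative to the original 4.6%, that is 10.1 ÷ 4.6 ≈ 219.57%.

219.57%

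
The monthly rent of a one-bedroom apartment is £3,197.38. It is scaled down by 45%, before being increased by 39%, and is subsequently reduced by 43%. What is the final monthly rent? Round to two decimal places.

45% decrease: £3,197.38 × 0.55 = £1758.559.
After the 39% increase: £1758.559 × 1.39 = £2444.39701.
After the 43% decrease: £2444.39701 × 0.57 = £1393.3062957 ≈ £1,393.31.

£1,393.31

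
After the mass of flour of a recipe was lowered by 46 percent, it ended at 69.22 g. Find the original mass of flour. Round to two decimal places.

The overall multiplier applied was 0.54.
So the original mass of flour was 69.22 ÷ 0.54 ≈ 128.19 g.

128.19 g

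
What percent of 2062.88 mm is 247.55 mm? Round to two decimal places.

247.55 mm ÷ 2062.88 mm ≈ 12.00%.

12.00%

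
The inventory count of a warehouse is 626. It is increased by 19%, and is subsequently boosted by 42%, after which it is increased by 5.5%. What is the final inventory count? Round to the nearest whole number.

1116

Each change multiplies by a factor: 1.19 × 1.42 × 1.055 = 1.782739.
626 × 1.782739 = 1115.994614 ≈ 1116.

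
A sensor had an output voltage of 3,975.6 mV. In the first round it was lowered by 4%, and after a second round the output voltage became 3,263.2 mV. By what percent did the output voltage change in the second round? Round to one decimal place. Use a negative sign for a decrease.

-14.5%

After the first round: 3,975.6 × 0.96 = 3816.576.
Second-round multiplier: 3,263.2 ÷ 3816.576 ≈ 0.85501.
That is a change of -14.5%.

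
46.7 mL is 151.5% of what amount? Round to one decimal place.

46.7 mL ÷ 1.515 ≈ 30.8 mL.

30.8 mL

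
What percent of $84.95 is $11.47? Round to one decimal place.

13.5%

$11.47 ÷ $84.95 ≈ 13.5%.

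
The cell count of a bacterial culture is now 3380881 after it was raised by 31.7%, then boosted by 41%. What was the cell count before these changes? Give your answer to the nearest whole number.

Undoing the 41% increase: 3380881 ÷ 1.41 ≈ 2397787.943262.
Undoing the 31.7% increase: 2397787.943262 ÷ 1.317 ≈ 1820644.

1820644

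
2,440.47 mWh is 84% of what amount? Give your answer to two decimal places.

2,905.32 mWh

2,440.47 mWh ÷ 0.84 ≈ 2,905.32 mWh.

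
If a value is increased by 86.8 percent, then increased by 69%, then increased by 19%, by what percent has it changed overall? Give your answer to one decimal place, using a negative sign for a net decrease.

275.7%

An 86.8% increase multiplies by 1.868.
Then a 69% increase: 1.868 × 1.69 = 3.15692.
Then a 19% increase: 3.15692 × 1.19 = 3.7567348.
Overall factor 3.7567348, i.e. 275.7%.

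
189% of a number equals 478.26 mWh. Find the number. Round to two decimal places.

478.26 mWh ÷ 1.89 ≈ 253.05 mWh.

253.05 mWh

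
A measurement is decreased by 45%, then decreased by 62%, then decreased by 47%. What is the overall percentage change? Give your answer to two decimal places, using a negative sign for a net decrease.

A 45% decrease multiplies by 0.55.
Then a 62% decrease: 0.55 × 0.38 = 0.209.
Then a 47% decrease: 0.209 × 0.53 = 0.11077.
Overall factor 0.11077, i.e. -88.92%.

-88.92%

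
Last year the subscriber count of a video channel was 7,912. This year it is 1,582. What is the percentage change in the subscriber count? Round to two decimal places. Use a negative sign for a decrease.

-80.01%

Change: 1,582 − 7,912 = -6,330.
Relative to the original: -6,330 ÷ 7,912 ≈ -80.01%.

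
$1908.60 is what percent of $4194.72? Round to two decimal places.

45.50%

$1908.60 ÷ $4194.72 ≈ 45.50%.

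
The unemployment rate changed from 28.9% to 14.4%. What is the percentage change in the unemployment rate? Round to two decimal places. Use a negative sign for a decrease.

The change is 14.4 − 28.9 = -14.5 percentage points.
Relative to the original 28.9%, that is -14.5 ÷ 28.9 ≈ -50.17%.

-50.17%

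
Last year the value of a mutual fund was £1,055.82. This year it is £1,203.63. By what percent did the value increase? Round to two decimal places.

Change: £1,203.63 − £1,055.82 = £147.81.
Relative to the original: £147.81 ÷ £1,055.82 ≈ 14.00%.
So the value increased by 14.00%.

14.00%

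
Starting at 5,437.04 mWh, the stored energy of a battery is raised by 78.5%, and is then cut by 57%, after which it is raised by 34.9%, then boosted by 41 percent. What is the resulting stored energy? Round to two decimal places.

Each change multiplies by a factor: 1.785 × 0.43 × 1.349 × 1.41 = 1.4599491795.
5,437.04 × 1.4599491795 = 7937.80208690868 ≈ 7,937.80.

7,937.80 mWh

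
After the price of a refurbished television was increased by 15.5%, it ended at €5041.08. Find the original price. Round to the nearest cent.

€4364.57

The overall multiplier applied was 1.155.
So the original price was €5041.08 ÷ 1.155 ≈ €4364.57.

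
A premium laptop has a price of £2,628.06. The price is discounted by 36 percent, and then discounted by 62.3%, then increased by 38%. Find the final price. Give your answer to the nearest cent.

After the 36% decrease: £2,628.06 × 0.64 = £1681.9584.
After the 62.3% decrease: £1681.9584 × 0.377 = £634.0983168.
Apply the 38% increase: £634.0983168 × 1.38 = £875.055677184 ≈ £875.06.

£875.06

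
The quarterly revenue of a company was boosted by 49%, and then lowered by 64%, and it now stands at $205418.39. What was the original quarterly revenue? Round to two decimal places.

$382957.48

Undoing the 64% decrease: $205418.39 ÷ 0.36 ≈ $570606.638889.
Undoing the 49% increase: $570606.638889 ÷ 1.49 ≈ $382957.48.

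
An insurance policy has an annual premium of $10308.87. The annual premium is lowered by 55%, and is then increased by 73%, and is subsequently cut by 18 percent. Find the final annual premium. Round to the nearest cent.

$6580.87

Apply the 55% decrease: $10308.87 × 0.45 = $4638.9915.
After the 73% increase: $4638.9915 × 1.73 = $8025.455295.
18% decrease: $8025.455295 × 0.82 = $6580.8733419 ≈ $6580.87.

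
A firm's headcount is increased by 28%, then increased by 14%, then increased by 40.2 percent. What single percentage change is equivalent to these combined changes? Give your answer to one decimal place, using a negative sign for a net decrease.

A 28% increase multiplies by 1.28.
Then a 14% increase: 1.28 × 1.14 = 1.4592.
Then a 40.2% increase: 1.4592 × 1.402 = 2.0457984.
Overall factor 2.0457984, i.e. 104.6%.

104.6%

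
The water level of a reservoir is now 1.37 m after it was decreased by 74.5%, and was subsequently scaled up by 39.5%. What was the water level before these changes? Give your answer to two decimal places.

3.85 m

The overall multiplier applied was 0.255 × 1.395 = 0.355725.
So the original water level was 1.37 ÷ 0.355725 ≈ 3.85 m.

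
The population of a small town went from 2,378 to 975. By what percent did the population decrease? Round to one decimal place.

59.0%

Change: 975 − 2,378 = -1,403.
Relative to the original: -1,403 ÷ 2,378 ≈ -59.0%.
So the population decreased by 59.0%.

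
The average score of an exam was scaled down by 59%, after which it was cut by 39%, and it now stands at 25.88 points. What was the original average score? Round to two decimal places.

The overall multiplier applied was 0.41 × 0.61 = 0.2501.
So the original average score was 25.88 ÷ 0.2501 ≈ 103.48 points.

103.48 points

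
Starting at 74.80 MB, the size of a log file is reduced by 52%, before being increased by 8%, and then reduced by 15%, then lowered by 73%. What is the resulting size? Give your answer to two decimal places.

52% decrease: 74.80 × 0.48 = 35.904.
Apply the 8% increase: 35.904 × 1.08 = 38.77632.
15% decrease: 38.77632 × 0.85 = 32.959872.
Apply the 73% decrease: 32.959872 × 0.27 = 8.89916544 ≈ 8.90.

8.90 MB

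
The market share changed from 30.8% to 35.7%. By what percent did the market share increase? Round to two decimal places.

The change is 35.7 − 30.8 = 4.9 percentage points.
Relative to the original 30.8%, that is 4.9 ÷ 30.8 ≈ 15.91%.
So the market share rose by 15.91%.

15.91%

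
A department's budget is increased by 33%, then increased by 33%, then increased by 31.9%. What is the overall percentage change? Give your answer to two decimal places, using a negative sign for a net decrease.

133.32%

A 33% increase multiplies by 1.33.
Then a 33% increase: 1.33 × 1.33 = 1.7689.
Then a 31.9% increase: 1.7689 × 1.319 = 2.3331791.
Overall factor 2.3331791, i.e. 133.32%.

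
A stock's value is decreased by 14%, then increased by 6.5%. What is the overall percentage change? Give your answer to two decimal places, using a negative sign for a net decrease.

The combined multiplier is 0.86 × 1.065 = 0.9159.
That corresponds to a decrease of 8.41%.

-8.41%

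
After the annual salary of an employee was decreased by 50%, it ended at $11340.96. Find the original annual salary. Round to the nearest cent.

$22681.92

The overall multiplier applied was 0.5.
So the original annual salary was $11340.96 ÷ 0.5 = $22681.92.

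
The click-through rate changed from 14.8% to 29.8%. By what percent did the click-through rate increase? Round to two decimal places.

101.35%

The change is 29.8 − 14.8 = 15.0 percentage points.
Relative to the original 14.8%, that is 15.0 ÷ 14.8 ≈ 101.35%.
So the click-through rate rose by 101.35%.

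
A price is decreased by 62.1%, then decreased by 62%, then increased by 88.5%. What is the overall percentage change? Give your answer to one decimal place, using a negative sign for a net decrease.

-72.9%

The combined multiplier is 0.379 × 0.38 × 1.885 = 0.2714777.
That corresponds to a decrease of 72.9%.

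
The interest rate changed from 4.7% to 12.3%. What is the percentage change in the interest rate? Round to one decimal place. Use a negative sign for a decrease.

The change is 12.3 − 4.7 = 7.6 percentage points.
Relative to the original 4.7%, that is 7.6 ÷ 4.7 ≈ 161.7%.

161.7%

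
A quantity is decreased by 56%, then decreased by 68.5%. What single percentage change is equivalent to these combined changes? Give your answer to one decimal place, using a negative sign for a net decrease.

The combined multiplier is 0.44 × 0.315 = 0.1386.
That corresponds to a decrease of 86.1%.

-86.1%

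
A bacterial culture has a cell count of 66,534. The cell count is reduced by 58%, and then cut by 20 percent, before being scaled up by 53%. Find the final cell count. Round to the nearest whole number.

34,204

After the 58% decrease: 66,534 × 0.42 = 27944.28.
Apply the 20% decrease: 27944.28 × 0.8 = 22355.424.
After the 53% increase: 22355.424 × 1.53 = 34203.79872 ≈ 34,204.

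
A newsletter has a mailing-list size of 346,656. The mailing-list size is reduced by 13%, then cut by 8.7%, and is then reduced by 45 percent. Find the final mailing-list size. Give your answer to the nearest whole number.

151,444

Each change multiplies by a factor: 0.87 × 0.913 × 0.55 = 0.4368705.
346,656 × 0.4368705 = 151443.780048 ≈ 151,444.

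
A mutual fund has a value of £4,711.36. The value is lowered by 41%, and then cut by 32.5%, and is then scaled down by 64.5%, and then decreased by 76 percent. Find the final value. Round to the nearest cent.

Each change multiplies by a factor: 0.59 × 0.675 × 0.355 × 0.24 = 0.0339309.
£4,711.36 × 0.0339309 = £159.860685024 ≈ £159.86.

£159.86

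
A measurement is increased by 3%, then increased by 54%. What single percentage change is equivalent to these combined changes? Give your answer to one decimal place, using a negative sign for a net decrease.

The combined multiplier is 1.03 × 1.54 = 1.5862.
That corresponds to an increase of 58.6%.

58.6%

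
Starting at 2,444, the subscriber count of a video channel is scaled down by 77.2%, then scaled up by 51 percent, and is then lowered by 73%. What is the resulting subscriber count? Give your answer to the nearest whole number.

227

77.2% decrease: 2,444 × 0.228 = 557.232.
Apply the 51% increase: 557.232 × 1.51 = 841.42032.
73% decrease: 841.42032 × 0.27 = 227.1834864 ≈ 227.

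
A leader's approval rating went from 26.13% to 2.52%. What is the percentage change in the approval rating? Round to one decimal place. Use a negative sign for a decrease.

The change is 2.52 − 26.13 = -23.61 percentage points.
Relative to the original 26.13%, that is -23.61 ÷ 26.13 ≈ -90.4%.

-90.4%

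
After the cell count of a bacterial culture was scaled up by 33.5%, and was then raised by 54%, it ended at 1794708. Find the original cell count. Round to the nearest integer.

872955

The overall multiplier applied was 1.335 × 1.54 = 2.0559.
So the original cell count was 1794708 ÷ 2.0559 ≈ 872955.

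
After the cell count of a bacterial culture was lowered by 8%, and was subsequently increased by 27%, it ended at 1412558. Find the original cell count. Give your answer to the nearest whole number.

1208968

Undoing the 27% increase: 1412558 ÷ 1.27 ≈ 1112250.393701.
Undoing the 8% decrease: 1112250.393701 ÷ 0.92 ≈ 1208968.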